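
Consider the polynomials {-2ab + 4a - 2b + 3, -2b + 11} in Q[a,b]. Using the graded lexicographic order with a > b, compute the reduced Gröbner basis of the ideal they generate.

G = {a + 8/7, b - 11/2}

Buchberger's algorithm terminates because the ascending chain of leading-term ideals stabilizes.

f_1 = -2ab + 4a - 2b + 3, LT = ab.
f_2 = -2b + 11, LT = b.

S(f_1,f_2): lcm = ab. S = 7/2a + b - 3/2.
  leading term a: no divisor's leading term divides it; move 7/2a to the remainder.
  leading term b: subtract (-1/2)·f_2 from b - 3/2 → 4
  leading term 1: no divisor's leading term divides it; move 4 to the remainder.
  remainder 7/2a + 4 ≠ 0; add g_3 = 7/2a + 4 to the basis.

The other S-polynomials (S(f_1,g_3), S(f_2,g_3)) all reduce to 0 modulo the current basis, so we have a Gröbner basis.
Inter-reduce: drop elements whose leading term is divisible by another's, tail-reduce, and make monic.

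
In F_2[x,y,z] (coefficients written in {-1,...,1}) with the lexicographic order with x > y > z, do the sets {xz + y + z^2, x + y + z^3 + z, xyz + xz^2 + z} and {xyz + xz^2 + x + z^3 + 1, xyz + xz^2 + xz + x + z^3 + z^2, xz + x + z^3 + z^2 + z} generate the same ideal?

For a fixed monomial order, each ideal has a unique reduced Gröbner basis; comparing bases decides equality.
Buchberger on the first generating set:
f_1 = xz + y + z^2, LT = xz.
f_2 = x + y + z^3 + z, LT = x.
f_3 = xyz + xz^2 + z, LT = xyz.

S(f_1,f_2): lcm = xz. S = yz + y + z^4.
  reduce S modulo (f_1, f_2, f_3):
  remainder yz + y + z^4 ≠ 0; add g_4 = yz + y + z^4 to the basis.

S(f_1,f_3): lcm = xyz. S = xz^2 + y^2 + yz^2 + z.
  reduce S modulo (f_1, f_2, f_3, g_4):
  remainder y^2 + z^5 + z^3 + z ≠ 0; add g_5 = y^2 + z^5 + z^3 + z to the basis.

S(f_3,g_5): lcm = xy^2z. S = xyz^2 + xz^6 + xz^4 + xz^2 + yz.
  reduce S modulo (f_1, f_2, f_3, g_4, g_5):
  remainder z^8 + z^7 + z ≠ 0; add g_6 = z^8 + z^7 + z to the basis.

S(g_4,g_5): lcm = y^2z. S = y^2 + yz^4 + z^6 + z^4 + z^2.
  reduce S modulo (f_1, f_2, f_3, g_4, g_5, g_6):
  remainder y + z^7 + z^3 + z^2 + z ≠ 0; add g_7 = y + z^7 + z^3 + z^2 + z to the basis.

The other S-polynomials (S(f_2,f_3), S(f_1,g_4), S(f_2,g_4), S(f_3,g_4), S(f_1,g_5), S(f_2,g_5), S(f_1,g_6), S(f_2,g_6), S(f_3,g_6), S(g_4,g_6), S(g_5,g_6), S(f_1,g_7), S(f_2,g_7), S(f_3,g_7), S(g_4,g_7), S(g_5,g_7), S(g_6,g_7)) all reduce to 0 modulo the current basis, so we have a Gröbner basis.
Inter-reduce: drop elements whose leading term is divisible by another's, tail-reduce, and make monic.
Reduced Gröbner basis: {x + z^7 + z^2, y + z^7 + z^3 + z^2 + z, z^8 + z^7 + z}.

Buchberger on the second generating set:
h_1 = xyz + xz^2 + x + z^3 + 1, LT = xyz.
h_2 = xyz + xz^2 + xz + x + z^3 + z^2, LT = xyz.
h_3 = xz + x + z^3 + z^2 + z, LT = xz.

S(h_1,h_2): lcm = xyz. S = xz + z^2 + 1.
  reduce S modulo (h_1, h_2, h_3):
  remainder x + z^3 + z + 1 ≠ 0; add k_4 = x + z^3 + z + 1 to the basis.

S(h_1,h_3): lcm = xyz. S = xy + xz^2 + x + yz^3 + yz^2 + yz + z^3 + 1.
  reduce S modulo (h_1, h_2, h_3, k_4):
  remainder yz^2 + y + z^4 + z^3 + z + 1 ≠ 0; add k_5 = yz^2 + y + z^4 + z^3 + z + 1 to the basis.

S(h_1,k_4): lcm = xyz. S = xz^2 + x + yz^4 + yz^2 + yz + z^3 + 1.
  reduce S modulo (h_1, h_2, h_3, k_4, k_5):
  remainder yz + z^6 + z^5 + z^4 + z^2 + z + 1 ≠ 0; add k_6 = yz + z^6 + z^5 + z^4 + z^2 + z + 1 to the basis.

S(h_3,k_4): lcm = xz. S = x + z^4 + z^3.
  reduce S modulo (h_1, h_2, h_3, k_4, k_5, k_6):
  remainder z^4 + z + 1 ≠ 0; add k_7 = z^4 + z + 1 to the basis.

S(h_1,k_5): lcm = xyz^2. S = xy + xz^4 + x + z^4 + z.
  reduce S modulo (h_1, h_2, h_3, k_4, k_5, k_6, k_7):
  remainder y + z^2 + z + 1 ≠ 0; add k_8 = y + z^2 + z + 1 to the basis.

The other S-polynomials (S(h_2,h_3), S(h_2,k_4), S(h_2,k_5), S(h_3,k_5), S(k_4,k_5), S(h_1,k_6), S(h_2,k_6), S(h_3,k_6), S(k_4,k_6), S(k_5,k_6), S(h_1,k_7), S(h_2,k_7), S(h_3,k_7), S(k_4,k_7), S(k_5,k_7), S(k_6,k_7), S(h_1,k_8), S(h_2,k_8), S(h_3,k_8), S(k_4,k_8), S(k_5,k_8), S(k_6,k_8), S(k_7,k_8)) all reduce to 0 modulo the current basis, so we have a Gröbner basis.
Inter-reduce: drop elements whose leading term is divisible by another's, tail-reduce, and make monic.
Reduced Gröbner basis: {x + z^3 + z + 1, y + z^2 + z + 1, z^4 + z + 1}.

The bases are distinct; the ideals are different.

No, the ideals differ.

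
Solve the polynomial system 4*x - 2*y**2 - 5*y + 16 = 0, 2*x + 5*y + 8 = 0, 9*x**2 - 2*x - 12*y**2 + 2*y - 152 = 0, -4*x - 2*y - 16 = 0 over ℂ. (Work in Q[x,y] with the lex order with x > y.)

Compute a lex Gröbner basis by Buchberger's algorithm.
f_1 = 4*x - 2*y**2 - 5*y + 16, LT = x.
f_2 = 2*x + 5*y + 8, LT = x.
f_3 = 9*x**2 - 2*x - 12*y**2 + 2*y - 152, LT = x**2.
f_4 = -4*x - 2*y - 16, LT = x.

S(f_1,f_2): lcm = x. S = -1/2*y**2 - 15/4*y.
  reduce S modulo (f_1, f_2, f_3, f_4):
  remainder -1/2*y**2 - 15/4*y ≠ 0; add h_5 = -1/2*y**2 - 15/4*y to the basis.

S(f_1,f_3): lcm = x**2. S = -1/2*x*y**2 - 5/4*x*y + 38/9*x + 4/3*y**2 - 2/9*y + 152/9.
  reduce S modulo (f_1, f_2, f_3, f_4, h_5):
  remainder 1159/72*y ≠ 0; add h_6 = 1159/72*y to the basis.

The other S-polynomials (S(f_1,f_4), S(f_2,f_3), S(f_2,f_4), S(f_3,f_4), S(f_1,h_5), S(f_2,h_5), S(f_3,h_5), S(f_4,h_5), S(f_1,h_6), S(f_2,h_6), S(f_3,h_6), S(f_4,h_6), S(h_5,h_6)) all reduce to 0 modulo the current basis, so we have a Gröbner basis.
Inter-reduce: drop elements whose leading term is divisible by another's, tail-reduce, and make monic.
Reduced Gröbner basis: {x + 4, y}.

From the last basis element, y = 0, so y takes values in {0}. Each choice, substituted upward through the basis, yields the corresponding point(s) of the solution set.
  y = 0: the earlier basis element becomes x + 4 = 0, giving x = -4 — point (-4, 0).

{(-4, 0)}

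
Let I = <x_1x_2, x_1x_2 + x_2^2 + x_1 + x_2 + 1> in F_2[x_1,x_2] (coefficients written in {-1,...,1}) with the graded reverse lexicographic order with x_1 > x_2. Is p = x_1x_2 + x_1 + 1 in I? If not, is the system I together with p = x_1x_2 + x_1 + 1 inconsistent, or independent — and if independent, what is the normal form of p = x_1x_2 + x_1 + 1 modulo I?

x_1x_2 + x_1 + 1 is independent of I; its normal form modulo I is x_1 + 1.

First compute the reduced Gröbner basis of I by Buchberger's algorithm.
f_1 = x_1x_2, LT = x_1x_2.
f_2 = x_1x_2 + x_2^2 + x_1 + x_2 + 1, LT = x_1x_2.

S(f_1,f_2): lcm = x_1x_2. S = x_2^2 + x_1 + x_2 + 1.
  leading term x_2^2: no divisor's leading term divides it; move x_2^2 to the remainder.
  leading term x_1: no divisor's leading term divides it; move x_1 to the remainder.
  leading term x_2: no divisor's leading term divides it; move x_2 to the remainder.
  leading term 1: no divisor's leading term divides it; move 1 to the remainder.
  remainder x_2^2 + x_1 + x_2 + 1 ≠ 0; add h_3 = x_2^2 + x_1 + x_2 + 1 to the basis.

S(f_1,h_3): lcm = x_1x_2^2. S = x_1^2 + x_1x_2 + x_1.
  leading term x_1^2: no divisor's leading term divides it; move x_1^2 to the remainder.
  leading term x_1x_2: subtract (1)·f_1 from x_1x_2 + x_1 → x_1
  leading term x_1: no divisor's leading term divides it; move x_1 to the remainder.
  remainder x_1^2 + x_1 ≠ 0; add h_4 = x_1^2 + x_1 to the basis.

S(f_2,h_3): lcm = x_1x_2^2. S = x_2^3 + x_1^2 + x_2^2 + x_1 + x_2.
  leading term x_2^3: subtract (x_2)·h_3 from x_2^3 + x_1^2 + x_2^2 + x_1 + x_2 → x_1^2 + x_1x_2 + x_1
  leading term x_1^2: subtract (1)·h_4 from x_1^2 + x_1x_2 + x_1 → x_1x_2
  leading term x_1x_2: subtract (1)·f_1 from x_1x_2 → 0
  remainder 0.

S(f_1,h_4): lcm = x_1^2x_2. S = x_1x_2.
  leading term x_1x_2: subtract (1)·f_1 from x_1x_2 → 0
  remainder 0.

S(f_2,h_4): lcm = x_1^2x_2. S = x_1x_2^2 + x_1^2 + x_1.
  leading term x_1x_2^2: subtract (x_2)·f_1 from x_1x_2^2 + x_1^2 + x_1 → x_1^2 + x_1
  leading term x_1^2: subtract (1)·h_4 from x_1^2 + x_1 → 0
  remainder 0.

S(h_3,h_4): leading monomials are coprime, so the S-polynomial reduces to 0 (Buchberger's first criterion).
Every S-polynomial of the final basis reduces to 0, so we have a Gröbner basis.
Inter-reduce: drop elements whose leading term is divisible by another's, tail-reduce, and make monic.
Reduced Gröbner basis: {x_1^2 + x_1, x_1x_2, x_2^2 + x_1 + x_2 + 1}.
Label its elements g_1 = x_1^2 + x_1, g_2 = x_1x_2, g_3 = x_2^2 + x_1 + x_2 + 1.

Reduce p = x_1x_2 + x_1 + 1 modulo G:
  leading term x_1x_2: subtract (1)·g_2 from x_1x_2 + x_1 + 1 → x_1 + 1
  leading term x_1: no divisor's leading term divides it; move x_1 to the remainder.
  leading term 1: no divisor's leading term divides it; move 1 to the remainder.
  normal form = x_1 + 1.
The normal form is nonzero, so p ∉ I. Since p minus its normal form lies in I, I + (p) = I + (r) where r = x_1 + 1; decide whether this ideal is the whole ring.
Run Buchberger on G together with r (pairs among the g_i already reduce to 0 since G is a Gröbner basis):
g_1 = x_1^2 + x_1, LT = x_1^2.
g_2 = x_1x_2, LT = x_1x_2.
g_3 = x_2^2 + x_1 + x_2 + 1, LT = x_2^2.
r = x_1 + 1, LT = x_1.

S(g_1,g_2): lcm = x_1^2x_2. S = x_1x_2.
  leading term x_1x_2: subtract (1)·g_2 from x_1x_2 → 0
  remainder 0.

S(g_1,g_3): leading monomials are coprime, so the S-polynomial reduces to 0 (Buchberger's first criterion).
S(g_1,r): lcm = x_1^2. S = 0.
  remainder 0.

S(g_2,g_3): lcm = x_1x_2^2. S = x_1^2 + x_1x_2 + x_1.
  leading term x_1^2: subtract (1)·g_1 from x_1^2 + x_1x_2 + x_1 → x_1x_2
  leading term x_1x_2: subtract (1)·g_2 from x_1x_2 → 0
  remainder 0.

S(g_2,r): lcm = x_1x_2. S = x_2.
  leading term x_2: no divisor's leading term divides it; move x_2 to the remainder.
  remainder x_2 ≠ 0; add m_5 = x_2 to the basis.

S(g_3,r): leading monomials are coprime, so the S-polynomial reduces to 0 (Buchberger's first criterion).
S(g_1,m_5): leading monomials are coprime, so the S-polynomial reduces to 0 (Buchberger's first criterion).
S(g_2,m_5): lcm = x_1x_2. S = 0.
  remainder 0.

S(g_3,m_5): lcm = x_2^2. S = x_1 + x_2 + 1.
  leading term x_1: subtract (1)·r from x_1 + x_2 + 1 → x_2
  leading term x_2: subtract (1)·m_5 from x_2 → 0
  remainder 0.

S(r,m_5): leading monomials are coprime, so the S-polynomial reduces to 0 (Buchberger's first criterion).
Every S-polynomial of the final basis reduces to 0, so we have a Gröbner basis.
Inter-reduce: drop elements whose leading term is divisible by another's, tail-reduce, and make monic.
Reduced Gröbner basis: {x_1 + 1, x_2}.
The reduced Gröbner basis of I + (p) is {x_1 + 1, x_2} ≠ {1}, a proper ideal, so the enlarged system stays consistent: p is independent of I, with normal form x_1 + 1.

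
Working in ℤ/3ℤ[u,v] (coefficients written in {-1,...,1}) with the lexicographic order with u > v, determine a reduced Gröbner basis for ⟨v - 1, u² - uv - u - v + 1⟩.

f_1 = v - 1, LT = v.
f_2 = u² - uv - u - v + 1, LT = u².

The S-polynomials (S(f_1,f_2)) all reduce to 0 modulo the current basis, so we have a Gröbner basis.

G = {u² + u, v - 1}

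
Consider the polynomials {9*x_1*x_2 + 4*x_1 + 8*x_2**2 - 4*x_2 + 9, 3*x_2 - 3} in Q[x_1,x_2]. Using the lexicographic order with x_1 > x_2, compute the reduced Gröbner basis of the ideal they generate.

G = {x_1 + 1, x_2 - 1}

f_1 = 9*x_1*x_2 + 4*x_1 + 8*x_2**2 - 4*x_2 + 9, LT = x_1*x_2.
f_2 = 3*x_2 - 3, LT = x_2.

S(f_1,f_2): lcm = x_1*x_2. S = 13/9*x_1 + 8/9*x_2**2 - 4/9*x_2 + 1.
  leading term x_1: no divisor's leading term divides it; move 13/9*x_1 to the remainder.
  leading term x_2**2: subtract (8/27*x_2)·f_2 from 8/9*x_2**2 - 4/9*x_2 + 1 → 4/9*x_2 + 1
  leading term x_2: subtract (4/27)·f_2 from 4/9*x_2 + 1 → 13/9
  leading term 1: no divisor's leading term divides it; move 13/9 to the remainder.
  remainder 13/9*x_1 + 13/9 ≠ 0; add g_3 = 13/9*x_1 + 13/9 to the basis.

The other S-polynomials (S(f_1,g_3), S(f_2,g_3)) all reduce to 0 modulo the current basis, so we have a Gröbner basis.
Inter-reduce: drop elements whose leading term is divisible by another's, tail-reduce, and make monic.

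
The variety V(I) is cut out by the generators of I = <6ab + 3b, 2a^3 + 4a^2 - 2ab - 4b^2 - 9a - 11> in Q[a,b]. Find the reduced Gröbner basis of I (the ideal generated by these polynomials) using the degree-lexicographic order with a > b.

f_1 = 6ab + 3b, LT = ab.
f_2 = 2a^3 + 4a^2 - 2ab - 4b^2 - 9a - 11, LT = a^3.

S(f_1,f_2): lcm = a^3b. S = -3/2a^2b + ab^2 + 2b^3 + 9/2ab + 11/2b.
  leading term a^2b: subtract (-1/4a)·f_1 from -3/2a^2b + ab^2 + 2b^3 + 9/2ab + 11/2b → ab^2 + 2b^3 + 21/4ab + 11/2b
  leading term ab^2: subtract (1/6b)·f_1 from ab^2 + 2b^3 + 21/4ab + 11/2b → 2b^3 + 21/4ab - 1/2b^2 + 11/2b
  leading term b^3: no divisor's leading term divides it; move 2b^3 to the remainder.
  leading term ab: subtract (7/8)·f_1 from 21/4ab - 1/2b^2 + 11/2b → -1/2b^2 + 23/8b
  leading term b^2: no divisor's leading term divides it; move -1/2b^2 to the remainder.
  leading term b: no divisor's leading term divides it; move 23/8b to the remainder.
  remainder 2b^3 - 1/2b^2 + 23/8b ≠ 0; add g_3 = 2b^3 - 1/2b^2 + 23/8b to the basis.

The other S-polynomials (S(f_1,g_3), S(f_2,g_3)) all reduce to 0 modulo the current basis, so we have a Gröbner basis.

G = {a^3 + 2a^2 - 2b^2 - 9/2a + 1/2b - 11/2, b^3 - 1/4b^2 + 23/16b, ab + 1/2b}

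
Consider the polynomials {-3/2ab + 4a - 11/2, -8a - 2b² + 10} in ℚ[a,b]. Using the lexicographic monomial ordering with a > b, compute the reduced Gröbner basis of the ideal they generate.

G = {a + ¼b² - 5/4, b³ - 8/3b² - 5b - 4/3}

f_1 = -3/2ab + 4a - 11/2, LT = ab.
f_2 = -8a - 2b² + 10, LT = a.

S(f_1,f_2): lcm = ab. S = -8/3a - ¼b³ + 5/4b + 11/3.
  reduce S modulo (f_1, f_2):
  remainder -¼b³ + ⅔b² + 5/4b + ⅓ ≠ 0; add g_3 = -¼b³ + ⅔b² + 5/4b + ⅓ to the basis.

The other S-polynomials (S(f_1,g_3), S(f_2,g_3)) all reduce to 0 modulo the current basis, so we have a Gröbner basis.
Inter-reduce: drop elements whose leading term is divisible by another's, tail-reduce, and make monic.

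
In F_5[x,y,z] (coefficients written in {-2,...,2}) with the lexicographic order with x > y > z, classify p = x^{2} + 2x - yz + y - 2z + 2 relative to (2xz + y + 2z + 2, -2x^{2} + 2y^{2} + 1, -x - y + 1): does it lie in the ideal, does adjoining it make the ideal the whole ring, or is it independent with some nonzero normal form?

x^{2} + 2x - yz + y - 2z + 2 lies in I (it reduces to 0).

First compute the reduced Gröbner basis of I by Buchberger's algorithm.
f_1 = 2xz + y + 2z + 2, LT = xz.
f_2 = -2x^{2} + 2y^{2} + 1, LT = x^{2}.
f_3 = -x - y + 1, LT = x.

S(f_1,f_2): lcm = x^{2}z. S = -2xy + xz + x + y^{2}z - 2z.
  leading term xy: subtract (2y)·f_3 from -2xy + xz + x + y^{2}z - 2z → xz + x + y^{2}z + 2y^{2} - 2y - 2z
  leading term xz: subtract (-2)·f_1 from xz + x + y^{2}z + 2y^{2} - 2y - 2z → x + y^{2}z + 2y^{2} + 2z - 1
  leading term x: subtract (-1)·f_3 from x + y^{2}z + 2y^{2} + 2z - 1 → y^{2}z + 2y^{2} - y + 2z
  leading term y^{2}z: no divisor's leading term divides it; move y^{2}z to the remainder.
  leading term y^{2}: no divisor's leading term divides it; move 2y^{2} to the remainder.
  leading term y: no divisor's leading term divides it; move -y to the remainder.
  leading term z: no divisor's leading term divides it; move 2z to the remainder.
  remainder y^{2}z + 2y^{2} - y + 2z ≠ 0; add h_4 = y^{2}z + 2y^{2} - y + 2z to the basis.

S(f_1,f_3): lcm = xz. S = -yz - 2y + 2z + 1.
  leading term yz: no divisor's leading term divides it; move -yz to the remainder.
  leading term y: no divisor's leading term divides it; move -2y to the remainder.
  leading term z: no divisor's leading term divides it; move 2z to the remainder.
  leading term 1: no divisor's leading term divides it; move 1 to the remainder.
  remainder -yz - 2y + 2z + 1 ≠ 0; add h_5 = -yz - 2y + 2z + 1 to the basis.

S(f_2,f_3): lcm = x^{2}. S = -xy + x - y^{2} + 2.
  leading term xy: subtract (y)·f_3 from -xy + x - y^{2} + 2 → x - y + 2
  leading term x: subtract (-1)·f_3 from x - y + 2 → -2y - 2
  leading term y: no divisor's leading term divides it; move -2y to the remainder.
  leading term 1: no divisor's leading term divides it; move -2 to the remainder.
  remainder -2y - 2 ≠ 0; add h_6 = -2y - 2 to the basis.

S(h_4,h_5): lcm = y^{2}z. S = 2yz + 2z.
  leading term yz: subtract (-2)·h_5 from 2yz + 2z → y + z + 2
  leading term y: subtract (2)·h_6 from y + z + 2 → z + 1
  leading term z: no divisor's leading term divides it; move z to the remainder.
  leading term 1: no divisor's leading term divides it; move 1 to the remainder.
  remainder z + 1 ≠ 0; add h_7 = z + 1 to the basis.

The other S-polynomials (S(f_1,h_4), S(f_2,h_4), S(f_3,h_4), S(f_1,h_5), S(f_2,h_5), S(f_3,h_5), S(f_1,h_6), S(f_2,h_6), S(f_3,h_6), S(h_4,h_6), S(h_5,h_6), S(f_1,h_7), S(f_2,h_7), S(f_3,h_7), S(h_4,h_7), S(h_5,h_7), S(h_6,h_7)) all reduce to 0 modulo the current basis, so we have a Gröbner basis.
Inter-reduce: drop elements whose leading term is divisible by another's, tail-reduce, and make monic.
Reduced Gröbner basis: {x - 2, y + 1, z + 1}.
Label its elements g_1 = x - 2, g_2 = y + 1, g_3 = z + 1.

Reduce p = x^{2} + 2x - yz + y - 2z + 2 modulo G:
  leading term x^{2}: subtract (x)·g_1 from x^{2} + 2x - yz + y - 2z + 2 → -x - yz + y - 2z + 2
  leading term x: subtract (-1)·g_1 from -x - yz + y - 2z + 2 → -yz + y - 2z
  leading term yz: subtract (-z)·g_2 from -yz + y - 2z → y - z
  leading term y: subtract (1)·g_2 from y - z → -z - 1
  leading term z: subtract (-1)·g_3 from -z - 1 → 0
  normal form = 0.
Since the normal form is 0, p ∈ I.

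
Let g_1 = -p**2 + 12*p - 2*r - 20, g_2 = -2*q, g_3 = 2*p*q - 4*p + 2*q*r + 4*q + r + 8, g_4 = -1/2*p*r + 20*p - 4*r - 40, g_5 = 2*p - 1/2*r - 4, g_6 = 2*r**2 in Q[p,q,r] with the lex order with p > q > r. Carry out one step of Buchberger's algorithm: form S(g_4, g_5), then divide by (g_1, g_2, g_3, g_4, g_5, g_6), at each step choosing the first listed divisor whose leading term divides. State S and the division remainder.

lcm(LM(g_4), LM(g_5)) = p*r.
S = (lcm/LT(g_4))·g_4 − (lcm/LT(g_5))·g_5 = -40*p + 1/4*r**2 + 10*r + 80.
Reduce S modulo (g_1, g_2, g_3, g_4, g_5, g_6) in that order:
  leading term p: subtract (-20)·g_5 from -40*p + 1/4*r**2 + 10*r + 80 → 1/4*r**2
  leading term r**2: subtract (1/8)·g_6 from 1/4*r**2 → 0
The remainder is 0, so this S-polynomial contributes no new basis element.

S(g_4, g_5) = -40*p + 1/4*r**2 + 10*r + 80; remainder on division = 0.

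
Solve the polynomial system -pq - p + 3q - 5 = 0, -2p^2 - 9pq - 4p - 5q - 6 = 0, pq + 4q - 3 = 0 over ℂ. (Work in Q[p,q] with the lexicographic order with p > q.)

Compute a lex Gröbner basis by Buchberger's algorithm.
f_1 = -pq - p + 3q - 5, LT = pq.
f_2 = -2p^2 - 9pq - 4p - 5q - 6, LT = p^2.
f_3 = pq + 4q - 3, LT = pq.

S(f_1,f_2): lcm = p^2q. S = p^2 - 9/2pq^2 - 5pq + 5p - 5/2q^2 - 3q.
  reduce S modulo (f_1, f_2, f_3):
  remainder 8p - 16q^2 + 2q + 22 ≠ 0; add h_4 = 8p - 16q^2 + 2q + 22 to the basis.

S(f_1,f_3): lcm = pq. S = p - 7q + 8.
  reduce S modulo (f_1, f_2, f_3, h_4):
  remainder 2q^2 - 29/4q + 21/4 ≠ 0; add h_5 = 2q^2 - 29/4q + 21/4 to the basis.

S(f_2,f_3): lcm = p^2q. S = 9/2pq^2 - 2pq + 3p + 5/2q^2 + 3q.
  reduce S modulo (f_1, f_2, f_3, h_4, h_5):
  remainder 171/2q - 171/2 ≠ 0; add h_6 = 171/2q - 171/2 to the basis.

The other S-polynomials (S(f_1,h_4), S(f_2,h_4), S(f_3,h_4), S(f_1,h_5), S(f_2,h_5), S(f_3,h_5), S(h_4,h_5), S(f_1,h_6), S(f_2,h_6), S(f_3,h_6), S(h_4,h_6), S(h_5,h_6)) all reduce to 0 modulo the current basis, so we have a Gröbner basis.
Inter-reduce: drop elements whose leading term is divisible by another's, tail-reduce, and make monic.
Reduced Gröbner basis: {p + 1, q - 1}.

From the last basis element, q - 1 = 0, so q takes values in {1}. Each choice, substituted upward through the basis, yields the corresponding point(s) of the solution set.
  q = 1: the earlier basis element becomes p + 1 = 0, giving p = -1 — point (-1, 1).

{(-1, 1)}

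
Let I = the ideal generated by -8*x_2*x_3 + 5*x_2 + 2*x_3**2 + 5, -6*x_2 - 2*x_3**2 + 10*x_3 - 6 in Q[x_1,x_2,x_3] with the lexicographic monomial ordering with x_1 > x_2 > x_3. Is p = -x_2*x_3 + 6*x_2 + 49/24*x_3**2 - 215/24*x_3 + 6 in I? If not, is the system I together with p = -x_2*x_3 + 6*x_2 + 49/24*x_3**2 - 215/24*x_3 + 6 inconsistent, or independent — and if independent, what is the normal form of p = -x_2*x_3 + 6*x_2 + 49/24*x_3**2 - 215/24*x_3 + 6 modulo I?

First compute the reduced Gröbner basis of I by Buchberger's algorithm.
f_1 = -8*x_2*x_3 + 5*x_2 + 2*x_3**2 + 5, LT = x_2*x_3.
f_2 = -6*x_2 - 2*x_3**2 + 10*x_3 - 6, LT = x_2.

S(f_1,f_2): lcm = x_2*x_3. S = -5/8*x_2 - 1/3*x_3**3 + 17/12*x_3**2 - x_3 - 5/8.
  reduce S modulo (f_1, f_2):
  remainder -1/3*x_3**3 + 13/8*x_3**2 - 49/24*x_3 ≠ 0; add h_3 = -1/3*x_3**3 + 13/8*x_3**2 - 49/24*x_3 to the basis.

The other S-polynomials (S(f_1,h_3), S(f_2,h_3)) all reduce to 0 modulo the current basis, so we have a Gröbner basis.
Inter-reduce: drop elements whose leading term is divisible by another's, tail-reduce, and make monic.
Reduced Gröbner basis: {x_2 + 1/3*x_3**2 - 5/3*x_3 + 1, x_3**3 - 39/8*x_3**2 + 49/8*x_3}.
Label its elements g_1 = x_2 + 1/3*x_3**2 - 5/3*x_3 + 1, g_2 = x_3**3 - 39/8*x_3**2 + 49/8*x_3.

Reduce p = -x_2*x_3 + 6*x_2 + 49/24*x_3**2 - 215/24*x_3 + 6 modulo G:
  leading term x_2*x_3: subtract (-x_3)·g_1 from -x_2*x_3 + 6*x_2 + 49/24*x_3**2 - 215/24*x_3 + 6 → 6*x_2 + 1/3*x_3**3 + 3/8*x_3**2 - 191/24*x_3 + 6
  leading term x_2: subtract (6)·g_1 from 6*x_2 + 1/3*x_3**3 + 3/8*x_3**2 - 191/24*x_3 + 6 → 1/3*x_3**3 - 13/8*x_3**2 + 49/24*x_3
  leading term x_3**3: subtract (1/3)·g_2 from 1/3*x_3**3 - 13/8*x_3**2 + 49/24*x_3 → 0
  normal form = 0.
Since the normal form is 0, p ∈ I.

Ideal membership is decidable via reduction modulo a Gröbner basis.

-x_2*x_3 + 6*x_2 + 49/24*x_3**2 - 215/24*x_3 + 6 lies in I (it reduces to 0).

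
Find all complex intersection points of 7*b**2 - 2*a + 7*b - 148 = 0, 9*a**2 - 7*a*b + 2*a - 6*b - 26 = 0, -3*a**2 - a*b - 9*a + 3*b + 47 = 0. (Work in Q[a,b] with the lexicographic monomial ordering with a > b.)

Compute a lex Gröbner basis by Buchberger's algorithm.
f_1 = -2*a + 7*b**2 + 7*b - 148, LT = a.
f_2 = 9*a**2 - 7*a*b + 2*a - 6*b - 26, LT = a**2.
f_3 = -3*a**2 - a*b - 9*a + 3*b + 47, LT = a**2.

S(f_1,f_2): lcm = a**2. S = -7/2*a*b**2 - 49/18*a*b + 664/9*a + 2/3*b + 26/9.
  leading term a*b**2: subtract (7/4*b**2)·f_1 from -7/2*a*b**2 - 49/18*a*b + 664/9*a + 2/3*b + 26/9 → -49/18*a*b + 664/9*a - 49/4*b**4 - 49/4*b**3 + 259*b**2 + 2/3*b + 26/9
  leading term a*b: subtract (49/36*b)·f_1 from -49/18*a*b + 664/9*a - 49/4*b**4 - 49/4*b**3 + 259*b**2 + 2/3*b + 26/9 → 664/9*a - 49/4*b**4 - 196/9*b**3 + 8981/36*b**2 + 1819/9*b + 26/9
  leading term a: subtract (-332/9)·f_1 from 664/9*a - 49/4*b**4 - 196/9*b**3 + 8981/36*b**2 + 1819/9*b + 26/9 → -49/4*b**4 - 196/9*b**3 + 18277/36*b**2 + 1381/3*b - 16370/3
  leading term b**4: no divisor's leading term divides it; move -49/4*b**4 to the remainder.
  leading term b**3: no divisor's leading term divides it; move -196/9*b**3 to the remainder.
  leading term b**2: no divisor's leading term divides it; move 18277/36*b**2 to the remainder.
  leading term b: no divisor's leading term divides it; move 1381/3*b to the remainder.
  leading term 1: no divisor's leading term divides it; move -16370/3 to the remainder.
  remainder -49/4*b**4 - 196/9*b**3 + 18277/36*b**2 + 1381/3*b - 16370/3 ≠ 0; add h_4 = -49/4*b**4 - 196/9*b**3 + 18277/36*b**2 + 1381/3*b - 16370/3 to the basis.

S(f_1,f_3): lcm = a**2. S = -7/2*a*b**2 - 23/6*a*b + 71*a + b + 47/3.
  leading term a*b**2: subtract (7/4*b**2)·f_1 from -7/2*a*b**2 - 23/6*a*b + 71*a + b + 47/3 → -23/6*a*b + 71*a - 49/4*b**4 - 49/4*b**3 + 259*b**2 + b + 47/3
  leading term a*b: subtract (23/12*b)·f_1 from -23/6*a*b + 71*a - 49/4*b**4 - 49/4*b**3 + 259*b**2 + b + 47/3 → 71*a - 49/4*b**4 - 77/3*b**3 + 2947/12*b**2 + 854/3*b + 47/3
  leading term a: subtract (-71/2)·f_1 from 71*a - 49/4*b**4 - 77/3*b**3 + 2947/12*b**2 + 854/3*b + 47/3 → -49/4*b**4 - 77/3*b**3 + 5929/12*b**2 + 3199/6*b - 15715/3
  leading term b**4: subtract (1)·h_4 from -49/4*b**4 - 77/3*b**3 + 5929/12*b**2 + 3199/6*b - 15715/3 → -35/9*b**3 - 245/18*b**2 + 437/6*b + 655/3
  leading term b**3: no divisor's leading term divides it; move -35/9*b**3 to the remainder.
  leading term b**2: no divisor's leading term divides it; move -245/18*b**2 to the remainder.
  leading term b: no divisor's leading term divides it; move 437/6*b to the remainder.
  leading term 1: no divisor's leading term divides it; move 655/3 to the remainder.
  remainder -35/9*b**3 - 245/18*b**2 + 437/6*b + 655/3 ≠ 0; add h_5 = -35/9*b**3 - 245/18*b**2 + 437/6*b + 655/3 to the basis.

S(h_4,h_5): lcm = b**4. S = -31/18*b**3 - 14311/630*b**2 + 2729/147*b + 65480/147.
  leading term b**3: subtract (31/70)·h_5 from -31/18*b**3 - 14311/630*b**2 + 2729/147*b + 65480/147 → -7009/420*b**2 - 40249/2940*b + 102533/294
  leading term b**2: no divisor's leading term divides it; move -7009/420*b**2 to the remainder.
  leading term b: no divisor's leading term divides it; move -40249/2940*b to the remainder.
  leading term 1: no divisor's leading term divides it; move 102533/294 to the remainder.
  remainder -7009/420*b**2 - 40249/2940*b + 102533/294 ≠ 0; add h_6 = -7009/420*b**2 - 40249/2940*b + 102533/294 to the basis.

S(h_4,h_6): lcm = b**4. S = 422767/441567*b**3 - 9072529/441567*b**2 - 5524/147*b + 65480/147.
  leading term b**3: subtract (-422767/1717205)·h_5 from 422767/441567*b**3 - 9072529/441567*b**2 - 5524/147*b + 65480/147 → -7034809/294378*b**2 - 28918283/1471890*b + 73475971/147189
  leading term b**2: subtract (70348090/49126081)·h_6 from -7034809/294378*b**2 - 28918283/1471890*b + 73475971/147189 → -516263604/12035889845*b - 516263604/2407177969
  leading term b: no divisor's leading term divides it; move -516263604/12035889845*b to the remainder.
  leading term 1: no divisor's leading term divides it; move -516263604/2407177969 to the remainder.
  remainder -516263604/12035889845*b - 516263604/2407177969 ≠ 0; add h_7 = -516263604/12035889845*b - 516263604/2407177969 to the basis.

The other S-polynomials (S(f_2,f_3), S(f_1,h_4), S(f_2,h_4), S(f_3,h_4), S(f_1,h_5), S(f_2,h_5), S(f_3,h_5), S(f_1,h_6), S(f_2,h_6), S(f_3,h_6), S(h_5,h_6), S(f_1,h_7), S(f_2,h_7), S(f_3,h_7), S(h_4,h_7), S(h_5,h_7), S(h_6,h_7)) all reduce to 0 modulo the current basis, so we have a Gröbner basis.
Inter-reduce: drop elements whose leading term is divisible by another's, tail-reduce, and make monic.
Reduced Gröbner basis: {a + 4, b + 5}.

The lex basis is triangular: the last element involves only b. Solving b + 5 = 0 gives b ∈ {-5}; substituting each value into the earlier elements determines the remaining variables.
  b = -5: the earlier basis element becomes a + 4 = 0, giving a = -4 — point (-4, -5).
Each listed point satisfies every original equation (direct substitution).

{(-4, -5)}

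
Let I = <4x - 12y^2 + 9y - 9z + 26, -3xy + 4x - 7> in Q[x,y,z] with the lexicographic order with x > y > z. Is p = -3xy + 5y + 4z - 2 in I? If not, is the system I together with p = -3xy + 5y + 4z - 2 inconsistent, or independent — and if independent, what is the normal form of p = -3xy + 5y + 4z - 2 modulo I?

First compute the reduced Gröbner basis of I by Buchberger's algorithm.
f_1 = 4x - 12y^2 + 9y - 9z + 26, LT = x.
f_2 = -3xy + 4x - 7, LT = xy.

S(f_1,f_2): lcm = xy. S = 4/3x - 3y^3 + 9/4y^2 - 9/4yz + 13/2y - 7/3.
  reduce S modulo (f_1, f_2):
  remainder -3y^3 + 25/4y^2 - 9/4yz + 7/2y + 3z - 11 ≠ 0; add h_3 = -3y^3 + 25/4y^2 - 9/4yz + 7/2y + 3z - 11 to the basis.

The other S-polynomials (S(f_1,h_3), S(f_2,h_3)) all reduce to 0 modulo the current basis, so we have a Gröbner basis.
Inter-reduce: drop elements whose leading term is divisible by another's, tail-reduce, and make monic.
Reduced Gröbner basis: {x - 3y^2 + 9/4y - 9/4z + 13/2, y^3 - 25/12y^2 + 3/4yz - 7/6y - z + 11/3}.
Label its elements g_1 = x - 3y^2 + 9/4y - 9/4z + 13/2, g_2 = y^3 - 25/12y^2 + 3/4yz - 7/6y - z + 11/3.

Reduce p = -3xy + 5y + 4z - 2 modulo G:
  leading term xy: subtract (-3y)·g_1 from -3xy + 5y + 4z - 2 → -9y^3 + 27/4y^2 - 27/4yz + 49/2y + 4z - 2
  leading term y^3: subtract (-9)·g_2 from -9y^3 + 27/4y^2 - 27/4yz + 49/2y + 4z - 2 → -12y^2 + 14y - 5z + 31
  leading term y^2: no divisor's leading term divides it; move -12y^2 to the remainder.
  leading term y: no divisor's leading term divides it; move 14y to the remainder.
  leading term z: no divisor's leading term divides it; move -5z to the remainder.
  leading term 1: no divisor's leading term divides it; move 31 to the remainder.
  normal form = -12y^2 + 14y - 5z + 31.
The normal form is nonzero, so p ∉ I. Since p minus its normal form lies in I, I + (p) = I + (r) where r = -12y^2 + 14y - 5z + 31; decide whether this ideal is the whole ring.
Run Buchberger on G together with r (pairs among the g_i already reduce to 0 since G is a Gröbner basis):
g_1 = x - 3y^2 + 9/4y - 9/4z + 13/2, LT = x.
g_2 = y^3 - 25/12y^2 + 3/4yz - 7/6y - z + 11/3, LT = y^3.
r = -12y^2 + 14y - 5z + 31, LT = y^2.

S(g_2,r): lcm = y^3. S = -11/12y^2 + 1/3yz + 17/12y - z + 11/3.
  reduce S modulo (g_1, g_2, r):
  remainder 1/3yz + 25/72y - 89/144z + 187/144 ≠ 0; add m_4 = 1/3yz + 25/72y - 89/144z + 187/144 to the basis.

S(g_2,m_4): lcm = y^3z. S = -25/24y^3 - 11/48y^2z - 187/48y^2 + 3/4yz^2 - 7/6yz - z^2 + 11/3z.
  reduce S modulo (g_1, g_2, r, m_4):
  remainder -46991/6912y + 35/72z^2 - 14105/13824z - 86597/13824 ≠ 0; add m_5 = -46991/6912y + 35/72z^2 - 14105/13824z - 86597/13824 to the basis.

S(g_2,m_5): lcm = y^3. S = 480/6713y^2z^2 - 2015/13426y^2z - 242051/80556y^2 + 3/4yz - 7/6y - z + 11/3.
  reduce S modulo (g_1, g_2, r, m_4, m_5):
  remainder -200/6713z^3 + 725/23016z^2 + 49205/40278z - 197095/161112 ≠ 0; add m_6 = -200/6713z^3 + 725/23016z^2 + 49205/40278z - 197095/161112 to the basis.

The other S-polynomials (S(g_1,g_2), S(g_1,r), S(g_1,m_4), S(r,m_4), S(g_1,m_5), S(r,m_5), S(m_4,m_5), S(g_1,m_6), S(g_2,m_6), S(r,m_6), S(m_4,m_6), S(m_5,m_6)) all reduce to 0 modulo the current basis, so we have a Gröbner basis.
Inter-reduce: drop elements whose leading term is divisible by another's, tail-reduce, and make monic.
Reduced Gröbner basis: {x - 600/6713z^2 - 43629/53704z - 5275/53704, y - 480/6713z^2 + 2015/13426z + 12371/13426, z^3 - 203/192z^2 - 9841/240z + 39419/960}.
The reduced Gröbner basis of I + (p) is {x - 600/6713z^2 - 43629/53704z - 5275/53704, y - 480/6713z^2 + 2015/13426z + 12371/13426, z^3 - 203/192z^2 - 9841/240z + 39419/960} ≠ {1}, a proper ideal, so the enlarged system stays consistent: p is independent of I, with normal form -12y^2 + 14y - 5z + 31.

-3xy + 5y + 4z - 2 is independent of I; its normal form modulo I is -12y^2 + 14y - 5z + 31.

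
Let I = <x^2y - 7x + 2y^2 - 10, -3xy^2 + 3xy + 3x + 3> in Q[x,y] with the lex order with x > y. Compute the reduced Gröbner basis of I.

G = {x + 2y^5 - 4y^4 - 10y^3 + 22y^2 - 7y - 2, y^6 - 2y^5 - 6y^4 + 12y^3 + 5/2y^2 - 6y - 3/2}

f_1 = x^2y - 7x + 2y^2 - 10, LT = x^2y.
f_2 = -3xy^2 + 3xy + 3x + 3, LT = xy^2.

S(f_1,f_2): lcm = x^2y^2. S = x^2y + x^2 - 7xy + x + 2y^3 - 10y.
  reduce S modulo (f_1, f_2):
  remainder x^2 - 7xy + 8x + 2y^3 - 2y^2 - 10y + 10 ≠ 0; add g_3 = x^2 - 7xy + 8x + 2y^3 - 2y^2 - 10y + 10 to the basis.

S(f_1,g_3): lcm = x^2y. S = 7xy^2 - 8xy - 7x - 2y^4 + 2y^3 + 12y^2 - 10y - 10.
  reduce S modulo (f_1, f_2, g_3):
  remainder -xy - 2y^4 + 2y^3 + 12y^2 - 10y - 3 ≠ 0; add g_4 = -xy - 2y^4 + 2y^3 + 12y^2 - 10y - 3 to the basis.

S(f_2,g_3): lcm = x^2y^2. S = -x^2y - x^2 + 7xy^3 - 8xy^2 - x - 2y^5 + 2y^4 + 10y^3 - 10y^2.
  reduce S modulo (f_1, f_2, g_3, g_4):
  remainder -x - 2y^5 + 4y^4 + 10y^3 - 22y^2 + 7y + 2 ≠ 0; add g_5 = -x - 2y^5 + 4y^4 + 10y^3 - 22y^2 + 7y + 2 to the basis.

S(f_2,g_5): lcm = xy^2. S = -xy - x - 2y^7 + 4y^6 + 10y^5 - 22y^4 + 7y^3 + 2y^2 - 1.
  reduce S modulo (f_1, f_2, g_3, g_4, g_5):
  remainder -2y^7 + 4y^6 + 12y^5 - 24y^4 - 5y^3 + 12y^2 + 3y ≠ 0; add g_6 = -2y^7 + 4y^6 + 12y^5 - 24y^4 - 5y^3 + 12y^2 + 3y to the basis.

S(g_4,g_5): lcm = xy. S = -2y^6 + 4y^5 + 12y^4 - 24y^3 - 5y^2 + 12y + 3.
  reduce S modulo (f_1, f_2, g_3, g_4, g_5, g_6):
  remainder -2y^6 + 4y^5 + 12y^4 - 24y^3 - 5y^2 + 12y + 3 ≠ 0; add g_7 = -2y^6 + 4y^5 + 12y^4 - 24y^3 - 5y^2 + 12y + 3 to the basis.

The other S-polynomials (S(f_1,g_4), S(f_2,g_4), S(g_3,g_4), S(f_1,g_5), S(g_3,g_5), S(f_1,g_6), S(f_2,g_6), S(g_3,g_6), S(g_4,g_6), S(g_5,g_6), S(f_1,g_7), S(f_2,g_7), S(g_3,g_7), S(g_4,g_7), S(g_5,g_7), S(g_6,g_7)) all reduce to 0 modulo the current basis, so we have a Gröbner basis.
Inter-reduce: drop elements whose leading term is divisible by another's, tail-reduce, and make monic.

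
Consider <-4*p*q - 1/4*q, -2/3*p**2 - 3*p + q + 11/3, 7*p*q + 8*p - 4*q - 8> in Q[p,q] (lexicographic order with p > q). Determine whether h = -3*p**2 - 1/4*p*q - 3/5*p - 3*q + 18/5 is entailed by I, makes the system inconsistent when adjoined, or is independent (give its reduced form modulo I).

First compute the reduced Gröbner basis of I by Buchberger's algorithm.
f_1 = -4*p*q - 1/4*q, LT = p*q.
f_2 = -2/3*p**2 - 3*p + q + 11/3, LT = p**2.
f_3 = 7*p*q + 8*p - 4*q - 8, LT = p*q.

S(f_1,f_2): lcm = p**2*q. S = -71/16*p*q + 3/2*q**2 + 11/2*q.
  leading term p*q: subtract (71/64)·f_1 from -71/16*p*q + 3/2*q**2 + 11/2*q → 3/2*q**2 + 1479/256*q
  leading term q**2: no divisor's leading term divides it; move 3/2*q**2 to the remainder.
  leading term q: no divisor's leading term divides it; move 1479/256*q to the remainder.
  remainder 3/2*q**2 + 1479/256*q ≠ 0; add k_4 = 3/2*q**2 + 1479/256*q to the basis.

S(f_1,f_3): lcm = p*q. S = -8/7*p + 71/112*q + 8/7.
  leading term p: no divisor's leading term divides it; move -8/7*p to the remainder.
  leading term q: no divisor's leading term divides it; move 71/112*q to the remainder.
  leading term 1: no divisor's leading term divides it; move 8/7 to the remainder.
  remainder -8/7*p + 71/112*q + 8/7 ≠ 0; add k_5 = -8/7*p + 71/112*q + 8/7 to the basis.

S(f_2,f_3): lcm = p**2*q. S = -8/7*p**2 + 71/14*p*q + 8/7*p - 3/2*q**2 - 11/2*q.
  leading term p**2: subtract (12/7)·f_2 from -8/7*p**2 + 71/14*p*q + 8/7*p - 3/2*q**2 - 11/2*q → 71/14*p*q + 44/7*p - 3/2*q**2 - 101/14*q - 44/7
  leading term p*q: subtract (-71/56)·f_1 from 71/14*p*q + 44/7*p - 3/2*q**2 - 101/14*q - 44/7 → 44/7*p - 3/2*q**2 - 241/32*q - 44/7
  leading term p: subtract (-11/2)·k_5 from 44/7*p - 3/2*q**2 - 241/32*q - 44/7 → -3/2*q**2 - 453/112*q
  leading term q**2: subtract (-1)·k_4 from -3/2*q**2 - 453/112*q → 3105/1792*q
  leading term q: no divisor's leading term divides it; move 3105/1792*q to the remainder.
  remainder 3105/1792*q ≠ 0; add k_6 = 3105/1792*q to the basis.

The other S-polynomials (S(f_1,k_4), S(f_2,k_4), S(f_3,k_4), S(f_1,k_5), S(f_2,k_5), S(f_3,k_5), S(k_4,k_5), S(f_1,k_6), S(f_2,k_6), S(f_3,k_6), S(k_4,k_6), S(k_5,k_6)) all reduce to 0 modulo the current basis, so we have a Gröbner basis.
Inter-reduce: drop elements whose leading term is divisible by another's, tail-reduce, and make monic.
Reduced Gröbner basis: {p - 1, q}.
Label its elements g_1 = p - 1, g_2 = q.

Reduce h = -3*p**2 - 1/4*p*q - 3/5*p - 3*q + 18/5 modulo G:
  leading term p**2: subtract (-3*p)·g_1 from -3*p**2 - 1/4*p*q - 3/5*p - 3*q + 18/5 → -1/4*p*q - 18/5*p - 3*q + 18/5
  leading term p*q: subtract (-1/4*q)·g_1 from -1/4*p*q - 18/5*p - 3*q + 18/5 → -18/5*p - 13/4*q + 18/5
  leading term p: subtract (-18/5)·g_1 from -18/5*p - 13/4*q + 18/5 → -13/4*q
  leading term q: subtract (-13/4)·g_2 from -13/4*q → 0
  normal form = 0.
Since the normal form is 0, h ∈ I.

The remainder on division by a Gröbner basis is unique — it is the normal form.

-3*p**2 - 1/4*p*q - 3/5*p - 3*q + 18/5 lies in I (it reduces to 0).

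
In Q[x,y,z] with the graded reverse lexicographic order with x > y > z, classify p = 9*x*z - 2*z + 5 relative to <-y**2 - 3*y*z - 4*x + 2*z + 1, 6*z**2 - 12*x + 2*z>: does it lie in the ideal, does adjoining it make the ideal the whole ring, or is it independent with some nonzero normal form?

9*x*z - 2*z + 5 is independent of I; its normal form modulo I is 9*x*z - 2*z + 5.

First compute the reduced Gröbner basis of I by Buchberger's algorithm.
f_1 = -y**2 - 3*y*z - 4*x + 2*z + 1, LT = y**2.
f_2 = 6*z**2 - 12*x + 2*z, LT = z**2.

The S-polynomials (S(f_1,f_2)) all reduce to 0 modulo the current basis, so we have a Gröbner basis.
Inter-reduce: drop elements whose leading term is divisible by another's, tail-reduce, and make monic.
Reduced Gröbner basis: {y**2 + 3*y*z + 4*x - 2*z - 1, z**2 - 2*x + 1/3*z}.
Label its elements g_1 = y**2 + 3*y*z + 4*x - 2*z - 1, g_2 = z**2 - 2*x + 1/3*z.

Reduce p = 9*x*z - 2*z + 5 modulo G:
  leading term x*z: no divisor's leading term divides it; move 9*x*z to the remainder.
  leading term z: no divisor's leading term divides it; move -2*z to the remainder.
  leading term 1: no divisor's leading term divides it; move 5 to the remainder.
  normal form = 9*x*z - 2*z + 5.
The normal form is nonzero, so p ∉ I. Since p minus its normal form lies in I, I + (p) = I + (r) where r = 9*x*z - 2*z + 5; decide whether this ideal is the whole ring.
Run Buchberger on G together with r (pairs among the g_i already reduce to 0 since G is a Gröbner basis):
g_1 = y**2 + 3*y*z + 4*x - 2*z - 1, LT = y**2.
g_2 = z**2 - 2*x + 1/3*z, LT = z**2.
r = 9*x*z - 2*z + 5, LT = x*z.

S(g_2,r): lcm = x*z**2. S = -2*x**2 + 1/3*x*z + 2/9*z**2 - 5/9*z.
  leading term x**2: no divisor's leading term divides it; move -2*x**2 to the remainder.
  leading term x*z: subtract (1/27)·r from 1/3*x*z + 2/9*z**2 - 5/9*z → 2/9*z**2 - 13/27*z - 5/27
  leading term z**2: subtract (2/9)·g_2 from 2/9*z**2 - 13/27*z - 5/27 → 4/9*x - 5/9*z - 5/27
  leading term x: no divisor's leading term divides it; move 4/9*x to the remainder.
  leading term z: no divisor's leading term divides it; move -5/9*z to the remainder.
  leading term 1: no divisor's leading term divides it; move -5/27 to the remainder.
  remainder -2*x**2 + 4/9*x - 5/9*z - 5/27 ≠ 0; add m_4 = -2*x**2 + 4/9*x - 5/9*z - 5/27 to the basis.

The other S-polynomials (S(g_1,g_2), S(g_1,r), S(g_1,m_4), S(g_2,m_4), S(r,m_4)) all reduce to 0 modulo the current basis, so we have a Gröbner basis.
Inter-reduce: drop elements whose leading term is divisible by another's, tail-reduce, and make monic.
Reduced Gröbner basis: {x**2 - 2/9*x + 5/18*z + 5/54, y**2 + 3*y*z + 4*x - 2*z - 1, x*z - 2/9*z + 5/9, z**2 - 2*x + 1/3*z}.
The reduced Gröbner basis of I + (p) is {x**2 - 2/9*x + 5/18*z + 5/54, y**2 + 3*y*z + 4*x - 2*z - 1, x*z - 2/9*z + 5/9, z**2 - 2*x + 1/3*z} ≠ {1}, a proper ideal, so the enlarged system stays consistent: p is independent of I, with normal form 9*x*z - 2*z + 5.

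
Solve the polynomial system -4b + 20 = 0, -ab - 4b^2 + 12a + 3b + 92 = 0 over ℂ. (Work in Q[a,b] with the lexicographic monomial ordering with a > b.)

Compute a lex Gröbner basis by Buchberger's algorithm.
f_1 = -4b + 20, LT = b.
f_2 = -ab + 12a - 4b^2 + 3b + 92, LT = ab.

S(f_1,f_2): lcm = ab. S = 7a - 4b^2 + 3b + 92.
  reduce S modulo (f_1, f_2):
  remainder 7a + 7 ≠ 0; add h_3 = 7a + 7 to the basis.

The other S-polynomials (S(f_1,h_3), S(f_2,h_3)) all reduce to 0 modulo the current basis, so we have a Gröbner basis.
Inter-reduce: drop elements whose leading term is divisible by another's, tail-reduce, and make monic.
Reduced Gröbner basis: {a + 1, b - 5}.

The lex basis is triangular: the last element involves only b. Solving b - 5 = 0 gives b ∈ {5}; substituting each value into the earlier elements determines the remaining variables.
  b = 5: the earlier basis element becomes a + 1 = 0, giving a = -1 — point (-1, 5).
Zero-dimensionality of the ideal guarantees finitely many solutions over ℂ.

{(-1, 5)}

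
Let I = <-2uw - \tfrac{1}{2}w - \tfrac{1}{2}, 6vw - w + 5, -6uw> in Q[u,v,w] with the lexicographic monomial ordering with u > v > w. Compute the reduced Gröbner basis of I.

G = {u, v - 1, w + 1}

f_1 = -2uw - \tfrac{1}{2}w - \tfrac{1}{2}, LT = uw.
f_2 = 6vw - w + 5, LT = vw.
f_3 = -6uw, LT = uw.

S(f_1,f_2): lcm = uvw. S = \tfrac{1}{6}uw - \tfrac{5}{6}u + \tfrac{1}{4}vw + \tfrac{1}{4}v.
  leading term uw: subtract (-\tfrac{1}{12})·f_1 from \tfrac{1}{6}uw - \tfrac{5}{6}u + \tfrac{1}{4}vw + \tfrac{1}{4}v → -\tfrac{5}{6}u + \tfrac{1}{4}vw + \tfrac{1}{4}v - \tfrac{1}{24}w - \tfrac{1}{24}
  leading term u: no divisor's leading term divides it; move -\tfrac{5}{6}u to the remainder.
  leading term vw: subtract (\tfrac{1}{24})·f_2 from \tfrac{1}{4}vw + \tfrac{1}{4}v - \tfrac{1}{24}w - \tfrac{1}{24} → \tfrac{1}{4}v - \tfrac{1}{4}
  leading term v: no divisor's leading term divides it; move \tfrac{1}{4}v to the remainder.
  leading term 1: no divisor's leading term divides it; move -\tfrac{1}{4} to the remainder.
  remainder -\tfrac{5}{6}u + \tfrac{1}{4}v - \tfrac{1}{4} ≠ 0; add g_4 = -\tfrac{5}{6}u + \tfrac{1}{4}v - \tfrac{1}{4} to the basis.

S(f_1,f_3): lcm = uw. S = \tfrac{1}{4}w + \tfrac{1}{4}.
  leading term w: no divisor's leading term divides it; move \tfrac{1}{4}w to the remainder.
  leading term 1: no divisor's leading term divides it; move \tfrac{1}{4} to the remainder.
  remainder \tfrac{1}{4}w + \tfrac{1}{4} ≠ 0; add g_5 = \tfrac{1}{4}w + \tfrac{1}{4} to the basis.

S(f_2,f_3): lcm = uvw. S = -\tfrac{1}{6}uw + \tfrac{5}{6}u.
  leading term uw: subtract (\tfrac{1}{12})·f_1 from -\tfrac{1}{6}uw + \tfrac{5}{6}u → \tfrac{5}{6}u + \tfrac{1}{24}w + \tfrac{1}{24}
  leading term u: subtract (-1)·g_4 from \tfrac{5}{6}u + \tfrac{1}{24}w + \tfrac{1}{24} → \tfrac{1}{4}v + \tfrac{1}{24}w - \tfrac{5}{24}
  leading term v: no divisor's leading term divides it; move \tfrac{1}{4}v to the remainder.
  leading term w: subtract (\tfrac{1}{6})·g_5 from \tfrac{1}{24}w - \tfrac{5}{24} → -\tfrac{1}{4}
  leading term 1: no divisor's leading term divides it; move -\tfrac{1}{4} to the remainder.
  remainder \tfrac{1}{4}v - \tfrac{1}{4} ≠ 0; add g_6 = \tfrac{1}{4}v - \tfrac{1}{4} to the basis.

S(f_1,g_4): lcm = uw. S = \tfrac{3}{10}vw - \tfrac{1}{20}w + \tfrac{1}{4}.
  leading term vw: subtract (\tfrac{1}{20})·f_2 from \tfrac{3}{10}vw - \tfrac{1}{20}w + \tfrac{1}{4} → 0
  remainder 0.

S(f_2,g_4): leading monomials are coprime, so the S-polynomial reduces to 0 (Buchberger's first criterion).
S(f_3,g_4): lcm = uw. S = \tfrac{3}{10}vw - \tfrac{3}{10}w.
  leading term vw: subtract (\tfrac{1}{20})·f_2 from \tfrac{3}{10}vw - \tfrac{3}{10}w → -\tfrac{1}{4}w - \tfrac{1}{4}
  leading term w: subtract (-1)·g_5 from -\tfrac{1}{4}w - \tfrac{1}{4} → 0
  remainder 0.

S(f_1,g_5): lcm = uw. S = -u + \tfrac{1}{4}w + \tfrac{1}{4}.
  leading term u: subtract (\tfrac{6}{5})·g_4 from -u + \tfrac{1}{4}w + \tfrac{1}{4} → -\tfrac{3}{10}v + \tfrac{1}{4}w + \tfrac{11}{20}
  leading term v: subtract (-\tfrac{6}{5})·g_6 from -\tfrac{3}{10}v + \tfrac{1}{4}w + \tfrac{11}{20} → \tfrac{1}{4}w + \tfrac{1}{4}
  leading term w: subtract (1)·g_5 from \tfrac{1}{4}w + \tfrac{1}{4} → 0
  remainder 0.

S(f_2,g_5): lcm = vw. S = -v - \tfrac{1}{6}w + \tfrac{5}{6}.
  leading term v: subtract (-4)·g_6 from -v - \tfrac{1}{6}w + \tfrac{5}{6} → -\tfrac{1}{6}w - \tfrac{1}{6}
  leading term w: subtract (-\tfrac{2}{3})·g_5 from -\tfrac{1}{6}w - \tfrac{1}{6} → 0
  remainder 0.

S(f_3,g_5): lcm = uw. S = -u.
  leading term u: subtract (\tfrac{6}{5})·g_4 from -u → -\tfrac{3}{10}v + \tfrac{3}{10}
  leading term v: subtract (-\tfrac{6}{5})·g_6 from -\tfrac{3}{10}v + \tfrac{3}{10} → 0
  remainder 0.

S(g_4,g_5): leading monomials are coprime, so the S-polynomial reduces to 0 (Buchberger's first criterion).
S(f_1,g_6): leading monomials are coprime, so the S-polynomial reduces to 0 (Buchberger's first criterion).
S(f_2,g_6): lcm = vw. S = \tfrac{5}{6}w + \tfrac{5}{6}.
  leading term w: subtract (\tfrac{10}{3})·g_5 from \tfrac{5}{6}w + \tfrac{5}{6} → 0
  remainder 0.

S(f_3,g_6): leading monomials are coprime, so the S-polynomial reduces to 0 (Buchberger's first criterion).
S(g_4,g_6): leading monomials are coprime, so the S-polynomial reduces to 0 (Buchberger's first criterion).
S(g_5,g_6): leading monomials are coprime, so the S-polynomial reduces to 0 (Buchberger's first criterion).
Every S-polynomial of the final basis reduces to 0, so we have a Gröbner basis.
Inter-reduce: drop elements whose leading term is divisible by another's, tail-reduce, and make monic.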